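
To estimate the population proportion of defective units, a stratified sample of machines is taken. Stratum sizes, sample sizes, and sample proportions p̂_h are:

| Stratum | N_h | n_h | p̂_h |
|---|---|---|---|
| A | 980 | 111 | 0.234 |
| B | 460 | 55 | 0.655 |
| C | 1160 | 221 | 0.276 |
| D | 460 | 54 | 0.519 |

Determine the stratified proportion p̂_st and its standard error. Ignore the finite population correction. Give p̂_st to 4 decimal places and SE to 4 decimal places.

N = 3060; stratum weights W_h = N_h/N.
p̂_st = Σ W_h p̂_h = (980·0.234 + 460·0.655 + 1160·0.276 + 460·0.519)/3060 = 0.35605
V̂(p̂_st) = Σ W_h² p̂_h(1−p̂_h)/(n_h−1):
  stratum A: (980/3060)²·0.234·0.766/110 = 0.000167133
  stratum B: (460/3060)²·0.655·0.345/54 = 9.4567e-05
  stratum C: (1160/3060)²·0.276·0.724/220 = 0.000130526
  stratum D: (460/3060)²·0.519·0.481/53 = 0.000106441
V̂(p̂_st) = 0.000498667; SE = √V̂ = 0.0223309

p̂_st ≈ 0.3561, SE ≈ 0.0223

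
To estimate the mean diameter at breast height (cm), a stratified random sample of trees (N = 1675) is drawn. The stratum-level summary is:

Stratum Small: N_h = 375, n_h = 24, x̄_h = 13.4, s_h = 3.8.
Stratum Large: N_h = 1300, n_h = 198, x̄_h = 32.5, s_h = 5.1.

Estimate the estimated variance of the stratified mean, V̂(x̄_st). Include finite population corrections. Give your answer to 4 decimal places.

V̂(x̄_st) = Σ W_h² (1 − n_h/N_h) s_h²/n_h, with W_h = N_h/N and N = 1675:
  stratum Small: (375/1675)²·(1 − 24/375)·3.8²/24 = 0.028227
  stratum Large: (1300/1675)²·(1 − 198/1300)·5.1²/198 = 0.0670765
V̂(x̄_st) = 0.0953035

V̂(x̄_st) ≈ 0.0953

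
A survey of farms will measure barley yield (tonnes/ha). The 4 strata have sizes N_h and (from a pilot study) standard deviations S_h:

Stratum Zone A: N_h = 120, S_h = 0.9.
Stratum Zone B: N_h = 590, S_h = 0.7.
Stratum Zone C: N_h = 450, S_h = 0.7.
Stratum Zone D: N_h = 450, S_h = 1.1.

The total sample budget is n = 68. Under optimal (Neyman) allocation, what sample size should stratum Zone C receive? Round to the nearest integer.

Neyman allocation: n_h = n · N_h S_h / Σ N_i S_i, with n = 68.
  stratum Zone A: N_h·S_h = 120·0.9 = 108.00
  stratum Zone B: N_h·S_h = 590·0.7 = 413.00
  stratum Zone C: N_h·S_h = 450·0.7 = 315.00
  stratum Zone D: N_h·S_h = 450·1.1 = 495.00
Σ N_h S_h = 1331.00
n for stratum Zone C = 68·315.00/1331.00 = 16.093 → 16

16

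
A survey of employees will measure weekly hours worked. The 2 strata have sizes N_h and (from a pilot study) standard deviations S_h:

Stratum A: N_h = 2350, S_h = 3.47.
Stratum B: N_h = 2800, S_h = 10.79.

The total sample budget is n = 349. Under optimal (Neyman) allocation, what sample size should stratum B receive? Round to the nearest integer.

Neyman allocation: n_h = n · N_h S_h / Σ N_i S_i, with n = 349.
  stratum A: N_h·S_h = 2350·3.47 = 8154.50
  stratum B: N_h·S_h = 2800·10.79 = 30212.00
Σ N_h S_h = 38366.50
n for stratum B = 349·30212.00/38366.50 = 274.823 → 275

275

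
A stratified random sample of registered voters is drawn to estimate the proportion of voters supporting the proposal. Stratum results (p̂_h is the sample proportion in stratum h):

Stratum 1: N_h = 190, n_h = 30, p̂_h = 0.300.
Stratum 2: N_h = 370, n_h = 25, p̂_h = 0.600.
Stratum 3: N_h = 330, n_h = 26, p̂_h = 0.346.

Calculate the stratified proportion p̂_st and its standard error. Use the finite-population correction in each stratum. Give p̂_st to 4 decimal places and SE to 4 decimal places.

p̂_st ≈ 0.4418, SE ≈ 0.0551

N = 890; stratum weights W_h = N_h/N.
p̂_st = Σ W_h p̂_h = (190·0.300 + 370·0.600 + 330·0.346)/890 = 0.44178
V̂(p̂_st) = Σ W_h² (1 − n_h/N_h) p̂_h(1−p̂_h)/(n_h−1):
  stratum 1: (190/890)²·(1 − 30/190)·0.300·0.700/29 = 0.000277917
  stratum 2: (370/890)²·(1 − 25/370)·0.600·0.400/24 = 0.00161154
  stratum 3: (330/890)²·(1 − 26/330)·0.346·0.654/25 = 0.00114636
V̂(p̂_st) = 0.00303582; SE = √V̂ = 0.0550982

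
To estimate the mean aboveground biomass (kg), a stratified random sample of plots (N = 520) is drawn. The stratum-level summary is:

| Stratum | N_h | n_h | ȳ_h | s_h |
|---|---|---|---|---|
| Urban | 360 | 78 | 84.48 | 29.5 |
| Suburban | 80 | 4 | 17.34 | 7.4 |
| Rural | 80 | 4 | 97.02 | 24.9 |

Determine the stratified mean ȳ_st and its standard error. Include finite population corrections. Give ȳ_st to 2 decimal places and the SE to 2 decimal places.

ȳ_st = Σ W_h ȳ_h = (360·84.48 + 80·17.34 + 80·97.02)/520 = 76.08000
V̂(ȳ_st) = Σ W_h² (1 − n_h/N_h) s_h²/n_h, with W_h = N_h/N and N = 520:
  stratum Urban: (360/520)²·(1 − 78/360)·29.5²/78 = 4.18885
  stratum Suburban: (80/520)²·(1 − 4/80)·7.4²/4 = 0.307822
  stratum Rural: (80/520)²·(1 − 4/80)·24.9²/4 = 3.48526
V̂(ȳ_st) = 7.98193
SE(ȳ_st) = √7.98193 = 2.82523

ȳ_st ≈ 76.08, SE ≈ 2.83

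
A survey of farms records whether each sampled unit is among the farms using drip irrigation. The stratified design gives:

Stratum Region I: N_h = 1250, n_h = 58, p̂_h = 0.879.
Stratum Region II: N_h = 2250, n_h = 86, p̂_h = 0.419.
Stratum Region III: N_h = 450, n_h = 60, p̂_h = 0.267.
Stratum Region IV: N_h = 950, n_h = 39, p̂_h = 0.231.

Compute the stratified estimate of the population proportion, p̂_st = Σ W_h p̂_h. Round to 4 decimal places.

N = 4900; stratum weights W_h = N_h/N.
p̂_st = Σ W_h p̂_h = (1250·0.879 + 2250·0.419 + 450·0.267 + 950·0.231)/4900 = 0.48594

p̂_st ≈ 0.4859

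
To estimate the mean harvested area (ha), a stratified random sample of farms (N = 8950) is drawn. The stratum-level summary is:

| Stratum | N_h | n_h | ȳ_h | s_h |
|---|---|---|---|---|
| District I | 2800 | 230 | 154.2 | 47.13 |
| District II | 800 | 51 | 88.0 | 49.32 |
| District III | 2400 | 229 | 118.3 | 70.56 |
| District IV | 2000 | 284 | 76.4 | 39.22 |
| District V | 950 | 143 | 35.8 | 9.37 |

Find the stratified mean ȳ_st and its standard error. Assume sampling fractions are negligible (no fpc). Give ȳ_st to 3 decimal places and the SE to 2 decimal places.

ȳ_st ≈ 108.703, SE ≈ 1.78

ȳ_st = Σ W_h ȳ_h = (2800·154.2 + 800·88.0 + 2400·118.3 + 2000·76.4 + 950·35.8)/8950 = 108.70279
V̂(ȳ_st) = Σ W_h² s_h²/n_h, with W_h = N_h/N and N = 8950:
  stratum District I: (2800/8950)²·47.13²/230 = 0.945229
  stratum District II: (800/8950)²·49.32²/51 = 0.381074
  stratum District III: (2400/8950)²·70.56²/229 = 1.56336
  stratum District IV: (2000/8950)²·39.22²/284 = 0.270465
  stratum District V: (950/8950)²·9.37²/143 = 0.00691742
V̂(ȳ_st) = 3.16704
SE(ȳ_st) = √3.16704 = 1.77962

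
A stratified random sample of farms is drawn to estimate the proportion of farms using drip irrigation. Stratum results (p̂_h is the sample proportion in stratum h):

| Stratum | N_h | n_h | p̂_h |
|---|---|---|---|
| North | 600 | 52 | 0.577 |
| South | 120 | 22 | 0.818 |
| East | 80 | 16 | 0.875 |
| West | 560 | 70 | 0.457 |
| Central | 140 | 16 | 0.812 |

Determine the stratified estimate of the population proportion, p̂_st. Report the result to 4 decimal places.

p̂_st ≈ 0.5893

N = 1500; stratum weights W_h = N_h/N.
p̂_st = Σ W_h p̂_h = (600·0.577 + 120·0.818 + 80·0.875 + 560·0.457 + 140·0.812)/1500 = 0.58931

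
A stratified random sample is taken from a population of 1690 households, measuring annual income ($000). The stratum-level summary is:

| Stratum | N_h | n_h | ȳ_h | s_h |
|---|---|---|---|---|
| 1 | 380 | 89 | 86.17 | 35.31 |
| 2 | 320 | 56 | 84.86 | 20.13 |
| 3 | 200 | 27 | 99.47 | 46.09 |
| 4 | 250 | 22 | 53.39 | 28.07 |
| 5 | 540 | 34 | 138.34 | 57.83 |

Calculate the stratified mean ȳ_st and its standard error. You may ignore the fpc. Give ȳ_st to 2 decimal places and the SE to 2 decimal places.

ȳ_st = Σ W_h ȳ_h = (380·86.17 + 320·84.86 + 200·99.47 + 250·53.39 + 540·138.34)/1690 = 99.31651
V̂(ȳ_st) = Σ W_h² s_h²/n_h, with W_h = N_h/N and N = 1690:
  stratum 1: (380/1690)²·35.31²/89 = 0.708271
  stratum 2: (320/1690)²·20.13²/56 = 0.259434
  stratum 3: (200/1690)²·46.09²/27 = 1.10188
  stratum 4: (250/1690)²·28.07²/22 = 0.783734
  stratum 5: (540/1690)²·57.83²/34 = 10.0425
V̂(ȳ_st) = 12.8958
SE(ȳ_st) = √12.8958 = 3.59107

ȳ_st ≈ 99.32, SE ≈ 3.59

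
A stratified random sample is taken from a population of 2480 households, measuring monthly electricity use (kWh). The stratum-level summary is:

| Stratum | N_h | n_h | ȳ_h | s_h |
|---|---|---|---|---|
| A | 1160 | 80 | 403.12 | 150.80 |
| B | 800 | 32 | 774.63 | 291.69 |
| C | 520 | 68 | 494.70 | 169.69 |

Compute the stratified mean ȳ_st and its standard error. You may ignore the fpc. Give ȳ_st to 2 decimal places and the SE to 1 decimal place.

ȳ_st = Σ W_h ȳ_h = (1160·403.12 + 800·774.63 + 520·494.70)/2480 = 542.16419
V̂(ȳ_st) = Σ W_h² s_h²/n_h, with W_h = N_h/N and N = 2480:
  stratum A: (1160/2480)²·150.80²/80 = 62.1907
  stratum B: (800/2480)²·291.69²/32 = 276.675
  stratum C: (520/2480)²·169.69²/68 = 18.6169
V̂(ȳ_st) = 357.482
SE(ȳ_st) = √357.482 = 18.9072

ȳ_st ≈ 542.16, SE ≈ 18.9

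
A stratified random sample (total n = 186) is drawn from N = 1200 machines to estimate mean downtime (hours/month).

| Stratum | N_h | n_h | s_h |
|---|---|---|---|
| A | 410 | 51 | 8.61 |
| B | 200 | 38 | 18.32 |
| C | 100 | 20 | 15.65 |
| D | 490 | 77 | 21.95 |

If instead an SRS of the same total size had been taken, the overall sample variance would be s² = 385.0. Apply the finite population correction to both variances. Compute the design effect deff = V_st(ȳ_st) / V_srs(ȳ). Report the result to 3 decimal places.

V̂(ȳ_st) = Σ W_h² (1 − n_h/N_h) s_h²/n_h, with W_h = N_h/N and N = 1200:
  stratum A: (410/1200)²·(1 − 51/410)·8.61²/51 = 0.148577
  stratum B: (200/1200)²·(1 − 38/200)·18.32²/38 = 0.198724
  stratum C: (100/1200)²·(1 − 20/100)·15.65²/20 = 0.068034
  stratum D: (490/1200)²·(1 − 77/490)·21.95²/77 = 0.87935
V_st = 1.29469
V_srs = (1 − 186/1200)·385.0/186 = 1.74906
deff = V_st / V_srs = 1.29469/1.74906 = 0.7402

deff ≈ 0.740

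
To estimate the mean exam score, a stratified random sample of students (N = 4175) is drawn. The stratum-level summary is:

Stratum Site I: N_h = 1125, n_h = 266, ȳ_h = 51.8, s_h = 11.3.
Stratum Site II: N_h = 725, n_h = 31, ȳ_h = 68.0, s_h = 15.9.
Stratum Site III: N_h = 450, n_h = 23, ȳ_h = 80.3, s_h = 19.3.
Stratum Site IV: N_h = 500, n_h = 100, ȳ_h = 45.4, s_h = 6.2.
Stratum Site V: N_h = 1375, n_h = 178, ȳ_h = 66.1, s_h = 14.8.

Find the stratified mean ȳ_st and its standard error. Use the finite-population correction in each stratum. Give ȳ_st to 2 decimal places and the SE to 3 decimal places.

ȳ_st = Σ W_h ȳ_h = (1125·51.8 + 725·68.0 + 450·80.3 + 500·45.4 + 1375·66.1)/4175 = 61.62814
V̂(ȳ_st) = Σ W_h² (1 − n_h/N_h) s_h²/n_h, with W_h = N_h/N and N = 4175:
  stratum Site I: (1125/4175)²·(1 − 266/1125)·11.3²/266 = 0.0266139
  stratum Site II: (725/4175)²·(1 − 31/725)·15.9²/31 = 0.235406
  stratum Site III: (450/4175)²·(1 − 23/450)·19.3²/23 = 0.178531
  stratum Site IV: (500/4175)²·(1 − 100/500)·6.2²/100 = 0.00441063
  stratum Site V: (1375/4175)²·(1 − 178/1375)·14.8²/178 = 0.116195
V̂(ȳ_st) = 0.561156
SE(ȳ_st) = √0.561156 = 0.749104

ȳ_st ≈ 61.63, SE ≈ 0.749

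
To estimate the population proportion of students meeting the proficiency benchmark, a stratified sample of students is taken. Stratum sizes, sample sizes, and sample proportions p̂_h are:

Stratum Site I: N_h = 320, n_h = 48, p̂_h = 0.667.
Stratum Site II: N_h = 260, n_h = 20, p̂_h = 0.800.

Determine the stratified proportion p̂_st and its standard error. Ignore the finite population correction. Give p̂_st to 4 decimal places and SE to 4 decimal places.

N = 580; stratum weights W_h = N_h/N.
p̂_st = Σ W_h p̂_h = (320·0.667 + 260·0.800)/580 = 0.72662
V̂(p̂_st) = Σ W_h² p̂_h(1−p̂_h)/(n_h−1):
  stratum Site I: (320/580)²·0.667·0.333/47 = 0.00143852
  stratum Site II: (260/580)²·0.800·0.200/19 = 0.00169222
V̂(p̂_st) = 0.00313074; SE = √V̂ = 0.055953

p̂_st ≈ 0.7266, SE ≈ 0.0560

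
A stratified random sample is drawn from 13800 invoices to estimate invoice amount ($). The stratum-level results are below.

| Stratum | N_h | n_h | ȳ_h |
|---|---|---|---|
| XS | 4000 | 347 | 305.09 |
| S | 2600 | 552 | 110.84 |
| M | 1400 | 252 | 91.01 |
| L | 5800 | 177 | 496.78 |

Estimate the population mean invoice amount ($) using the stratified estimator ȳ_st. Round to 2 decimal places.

N = Σ N_h = 13800. Stratum weights W_h = N_h/N.
ȳ_st = (4000·305.09 + 2600·110.84 + 1400·91.01 + 5800·496.78) / 13800 = 327.3393

ȳ_st ≈ 327.34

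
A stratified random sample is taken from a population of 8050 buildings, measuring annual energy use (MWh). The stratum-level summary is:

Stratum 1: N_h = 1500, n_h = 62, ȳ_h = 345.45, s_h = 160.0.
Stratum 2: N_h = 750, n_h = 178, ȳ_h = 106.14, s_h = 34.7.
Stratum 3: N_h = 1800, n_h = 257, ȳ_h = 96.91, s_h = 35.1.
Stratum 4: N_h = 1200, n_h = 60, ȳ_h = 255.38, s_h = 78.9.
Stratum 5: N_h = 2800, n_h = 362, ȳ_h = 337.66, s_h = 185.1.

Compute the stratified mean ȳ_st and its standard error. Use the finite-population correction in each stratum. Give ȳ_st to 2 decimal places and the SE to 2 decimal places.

ȳ_st ≈ 251.44, SE ≈ 5.11

ȳ_st = Σ W_h ȳ_h = (1500·345.45 + 750·106.14 + 1800·96.91 + 1200·255.38 + 2800·337.66)/8050 = 251.44373
V̂(ȳ_st) = Σ W_h² (1 − n_h/N_h) s_h²/n_h, with W_h = N_h/N and N = 8050:
  stratum 1: (1500/8050)²·(1 − 62/1500)·160.0²/62 = 13.7438
  stratum 2: (750/8050)²·(1 − 178/750)·34.7²/178 = 0.0447821
  stratum 3: (1800/8050)²·(1 − 257/1800)·35.1²/257 = 0.20546
  stratum 4: (1200/8050)²·(1 − 60/1200)·78.9²/60 = 2.19027
  stratum 5: (2800/8050)²·(1 − 362/2800)·185.1²/362 = 9.97021
V̂(ȳ_st) = 26.1545
SE(ȳ_st) = √26.1545 = 5.11415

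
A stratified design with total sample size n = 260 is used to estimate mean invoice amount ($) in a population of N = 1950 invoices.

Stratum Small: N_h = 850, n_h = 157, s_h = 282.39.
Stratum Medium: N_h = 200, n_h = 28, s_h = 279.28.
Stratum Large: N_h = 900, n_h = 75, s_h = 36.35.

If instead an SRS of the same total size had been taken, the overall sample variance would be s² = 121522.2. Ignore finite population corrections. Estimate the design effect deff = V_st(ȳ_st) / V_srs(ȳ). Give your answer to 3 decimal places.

deff ≈ 0.277

V̂(ȳ_st) = Σ W_h² s_h²/n_h, with W_h = N_h/N and N = 1950:
  stratum Small: (850/1950)²·282.39²/157 = 96.509
  stratum Medium: (200/1950)²·279.28²/28 = 29.303
  stratum Large: (900/1950)²·36.35²/75 = 3.75287
V_st = 129.565
V_srs = s²/n = 121522.2/260 = 467.393
deff = V_st / V_srs = 129.565/467.393 = 0.2772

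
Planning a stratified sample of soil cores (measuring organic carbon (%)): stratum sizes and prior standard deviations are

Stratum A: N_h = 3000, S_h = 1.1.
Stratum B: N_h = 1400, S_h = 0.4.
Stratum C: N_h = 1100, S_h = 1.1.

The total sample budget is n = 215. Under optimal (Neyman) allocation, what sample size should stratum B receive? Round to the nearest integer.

Neyman allocation: n_h = n · N_h S_h / Σ N_i S_i, with n = 215.
  stratum A: N_h·S_h = 3000·1.1 = 3300.00
  stratum B: N_h·S_h = 1400·0.4 = 560.00
  stratum C: N_h·S_h = 1100·1.1 = 1210.00
Σ N_h S_h = 5070.00
n for stratum B = 215·560.00/5070.00 = 23.748 → 24

24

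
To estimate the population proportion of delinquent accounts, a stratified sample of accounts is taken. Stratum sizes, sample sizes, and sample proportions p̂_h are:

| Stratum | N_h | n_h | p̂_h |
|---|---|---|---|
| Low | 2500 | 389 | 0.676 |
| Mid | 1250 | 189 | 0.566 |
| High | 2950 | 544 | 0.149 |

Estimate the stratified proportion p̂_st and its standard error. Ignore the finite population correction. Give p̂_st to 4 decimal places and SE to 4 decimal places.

p̂_st ≈ 0.4234, SE ≈ 0.0130

N = 6700; stratum weights W_h = N_h/N.
p̂_st = Σ W_h p̂_h = (2500·0.676 + 1250·0.566 + 2950·0.149)/6700 = 0.42344
V̂(p̂_st) = Σ W_h² p̂_h(1−p̂_h)/(n_h−1):
  stratum Low: (2500/6700)²·0.676·0.324/388 = 7.85942e-05
  stratum Mid: (1250/6700)²·0.566·0.434/188 = 4.54798e-05
  stratum High: (2950/6700)²·0.149·0.851/543 = 4.527e-05
V̂(p̂_st) = 0.000169344; SE = √V̂ = 0.0130132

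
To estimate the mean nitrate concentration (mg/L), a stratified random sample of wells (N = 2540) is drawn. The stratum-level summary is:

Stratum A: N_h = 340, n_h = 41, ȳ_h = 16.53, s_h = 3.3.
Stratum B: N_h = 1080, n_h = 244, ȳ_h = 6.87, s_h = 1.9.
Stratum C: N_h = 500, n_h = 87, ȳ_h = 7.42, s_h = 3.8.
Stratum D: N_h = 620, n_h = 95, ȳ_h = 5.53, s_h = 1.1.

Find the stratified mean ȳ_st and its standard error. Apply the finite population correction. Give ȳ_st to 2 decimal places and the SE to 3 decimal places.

ȳ_st = Σ W_h ȳ_h = (340·16.53 + 1080·6.87 + 500·7.42 + 620·5.53)/2540 = 7.94425
V̂(ȳ_st) = Σ W_h² (1 − n_h/N_h) s_h²/n_h, with W_h = N_h/N and N = 2540:
  stratum A: (340/2540)²·(1 − 41/340)·3.3²/41 = 0.0041853
  stratum B: (1080/2540)²·(1 − 244/1080)·1.9²/244 = 0.00207052
  stratum C: (500/2540)²·(1 − 87/500)·3.8²/87 = 0.00531252
  stratum D: (620/2540)²·(1 − 95/620)·1.1²/95 = 0.000642607
V̂(ȳ_st) = 0.012211
SE(ȳ_st) = √0.012211 = 0.110503

ȳ_st ≈ 7.94, SE ≈ 0.111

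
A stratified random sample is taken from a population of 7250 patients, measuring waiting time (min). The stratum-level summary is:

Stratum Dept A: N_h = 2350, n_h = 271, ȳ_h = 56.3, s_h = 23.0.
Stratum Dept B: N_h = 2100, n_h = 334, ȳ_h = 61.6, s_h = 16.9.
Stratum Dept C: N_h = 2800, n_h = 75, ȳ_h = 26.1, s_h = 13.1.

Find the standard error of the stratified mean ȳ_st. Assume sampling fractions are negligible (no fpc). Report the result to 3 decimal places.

SE(ȳ_st) ≈ 0.786

V̂(ȳ_st) = Σ W_h² s_h²/n_h, with W_h = N_h/N and N = 7250:
  stratum Dept A: (2350/7250)²·23.0²/271 = 0.205091
  stratum Dept B: (2100/7250)²·16.9²/334 = 0.0717446
  stratum Dept C: (2800/7250)²·13.1²/75 = 0.341288
V̂(ȳ_st) = 0.618124
SE(ȳ_st) = √0.618124 = 0.786208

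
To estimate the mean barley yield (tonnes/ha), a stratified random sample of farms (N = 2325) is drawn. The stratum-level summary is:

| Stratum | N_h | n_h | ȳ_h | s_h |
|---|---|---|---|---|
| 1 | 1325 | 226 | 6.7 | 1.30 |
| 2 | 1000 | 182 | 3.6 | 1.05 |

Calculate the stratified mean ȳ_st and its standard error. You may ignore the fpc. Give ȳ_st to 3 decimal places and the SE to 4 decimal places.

ȳ_st ≈ 5.367, SE ≈ 0.0596

ȳ_st = Σ W_h ȳ_h = (1325·6.7 + 1000·3.6)/2325 = 5.36667
V̂(ȳ_st) = Σ W_h² s_h²/n_h, with W_h = N_h/N and N = 2325:
  stratum 1: (1325/2325)²·1.30²/226 = 0.00242865
  stratum 2: (1000/2325)²·1.05²/182 = 0.00112063
V̂(ȳ_st) = 0.00354927
SE(ȳ_st) = √0.00354927 = 0.0595758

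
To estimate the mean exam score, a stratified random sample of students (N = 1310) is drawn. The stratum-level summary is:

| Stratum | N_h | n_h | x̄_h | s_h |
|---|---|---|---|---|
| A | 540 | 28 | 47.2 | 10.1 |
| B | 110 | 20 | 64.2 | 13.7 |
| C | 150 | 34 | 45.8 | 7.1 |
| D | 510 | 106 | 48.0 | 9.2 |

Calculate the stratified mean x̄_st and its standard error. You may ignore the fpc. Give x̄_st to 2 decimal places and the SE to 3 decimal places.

x̄_st = Σ W_h x̄_h = (540·47.2 + 110·64.2 + 150·45.8 + 510·48.0)/1310 = 48.77863
V̂(x̄_st) = Σ W_h² s_h²/n_h, with W_h = N_h/N and N = 1310:
  stratum A: (540/1310)²·10.1²/28 = 0.619056
  stratum B: (110/1310)²·13.7²/20 = 0.0661689
  stratum C: (150/1310)²·7.1²/34 = 0.0194392
  stratum D: (510/1310)²·9.2²/106 = 0.121023
V̂(x̄_st) = 0.825687
SE(x̄_st) = √0.825687 = 0.908673

x̄_st ≈ 48.78, SE ≈ 0.909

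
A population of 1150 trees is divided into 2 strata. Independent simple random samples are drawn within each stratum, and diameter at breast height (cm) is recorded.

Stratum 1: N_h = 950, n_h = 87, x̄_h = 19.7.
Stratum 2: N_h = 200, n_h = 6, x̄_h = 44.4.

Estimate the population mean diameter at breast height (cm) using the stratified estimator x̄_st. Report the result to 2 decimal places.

N = Σ N_h = 1150. Stratum weights W_h = N_h/N.
x̄_st = (950·19.7 + 200·44.4) / 1150 = 23.9957

x̄_st ≈ 24.00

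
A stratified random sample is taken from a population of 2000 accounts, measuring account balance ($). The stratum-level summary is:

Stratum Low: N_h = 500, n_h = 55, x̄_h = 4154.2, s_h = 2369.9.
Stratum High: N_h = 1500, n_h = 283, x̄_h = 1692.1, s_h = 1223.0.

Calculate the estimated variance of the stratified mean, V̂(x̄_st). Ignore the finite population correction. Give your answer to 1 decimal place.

V̂(x̄_st) = Σ W_h² s_h²/n_h, with W_h = N_h/N and N = 2000:
  stratum Low: (500/2000)²·2369.9²/55 = 6382.3
  stratum High: (1500/2000)²·1223.0²/283 = 2972.96
V̂(x̄_st) = 9355.26

V̂(x̄_st) ≈ 9355.3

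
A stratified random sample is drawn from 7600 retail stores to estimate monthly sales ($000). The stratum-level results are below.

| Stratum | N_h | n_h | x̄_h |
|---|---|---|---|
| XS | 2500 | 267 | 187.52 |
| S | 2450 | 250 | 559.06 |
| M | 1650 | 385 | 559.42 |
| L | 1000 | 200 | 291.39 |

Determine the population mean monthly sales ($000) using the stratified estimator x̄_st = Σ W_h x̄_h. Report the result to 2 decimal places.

N = Σ N_h = 7600. Stratum weights W_h = N_h/N.
x̄_st = (2500·187.52 + 2450·559.06 + 1650·559.42 + 1000·291.39) / 7600 = 401.7013

x̄_st ≈ 401.70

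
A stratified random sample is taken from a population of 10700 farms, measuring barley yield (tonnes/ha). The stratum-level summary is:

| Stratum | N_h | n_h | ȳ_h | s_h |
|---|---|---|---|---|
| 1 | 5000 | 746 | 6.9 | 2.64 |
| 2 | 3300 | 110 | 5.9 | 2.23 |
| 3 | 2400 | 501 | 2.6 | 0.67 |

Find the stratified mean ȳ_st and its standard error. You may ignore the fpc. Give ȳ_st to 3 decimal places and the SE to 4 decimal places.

ȳ_st ≈ 5.627, SE ≈ 0.0799

ȳ_st = Σ W_h ȳ_h = (5000·6.9 + 3300·5.9 + 2400·2.6)/10700 = 5.62710
V̂(ȳ_st) = Σ W_h² s_h²/n_h, with W_h = N_h/N and N = 10700:
  stratum 1: (5000/10700)²·2.64²/746 = 0.00204005
  stratum 2: (3300/10700)²·2.23²/110 = 0.00430009
  stratum 3: (2400/10700)²·0.67²/501 = 4.50782e-05
V̂(ȳ_st) = 0.00638522
SE(ȳ_st) = √0.00638522 = 0.0799076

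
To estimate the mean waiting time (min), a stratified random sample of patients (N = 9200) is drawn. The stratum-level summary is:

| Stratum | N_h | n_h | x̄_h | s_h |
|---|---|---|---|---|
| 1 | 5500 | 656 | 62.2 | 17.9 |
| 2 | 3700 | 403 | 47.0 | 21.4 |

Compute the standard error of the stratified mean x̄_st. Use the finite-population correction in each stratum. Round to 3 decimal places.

SE(x̄_st) ≈ 0.563

V̂(x̄_st) = Σ W_h² (1 − n_h/N_h) s_h²/n_h, with W_h = N_h/N and N = 9200:
  stratum 1: (5500/9200)²·(1 − 656/5500)·17.9²/656 = 0.153742
  stratum 2: (3700/9200)²·(1 − 403/3700)·21.4²/403 = 0.163783
V̂(x̄_st) = 0.317525
SE(x̄_st) = √0.317525 = 0.563493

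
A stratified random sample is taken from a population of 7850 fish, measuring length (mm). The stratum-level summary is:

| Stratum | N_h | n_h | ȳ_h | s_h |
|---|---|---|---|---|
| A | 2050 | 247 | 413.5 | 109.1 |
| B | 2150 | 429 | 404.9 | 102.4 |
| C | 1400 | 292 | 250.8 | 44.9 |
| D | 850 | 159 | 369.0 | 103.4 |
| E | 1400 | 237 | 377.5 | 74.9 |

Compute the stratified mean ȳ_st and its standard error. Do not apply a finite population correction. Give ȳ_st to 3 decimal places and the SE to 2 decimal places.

ȳ_st = Σ W_h ȳ_h = (2050·413.5 + 2150·404.9 + 1400·250.8 + 850·369.0 + 1400·377.5)/7850 = 370.88917
V̂(ȳ_st) = Σ W_h² s_h²/n_h, with W_h = N_h/N and N = 7850:
  stratum A: (2050/7850)²·109.1²/247 = 3.2864
  stratum B: (2150/7850)²·102.4²/429 = 1.8335
  stratum C: (1400/7850)²·44.9²/292 = 0.219597
  stratum D: (850/7850)²·103.4²/159 = 0.788393
  stratum E: (1400/7850)²·74.9²/237 = 0.752891
V̂(ȳ_st) = 6.88078
SE(ȳ_st) = √6.88078 = 2.62312

ȳ_st ≈ 370.889, SE ≈ 2.62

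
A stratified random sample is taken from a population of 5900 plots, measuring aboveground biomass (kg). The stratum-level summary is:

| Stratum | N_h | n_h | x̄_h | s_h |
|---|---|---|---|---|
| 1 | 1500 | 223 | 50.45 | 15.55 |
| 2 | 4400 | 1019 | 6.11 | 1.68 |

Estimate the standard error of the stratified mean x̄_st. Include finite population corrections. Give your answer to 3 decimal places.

V̂(x̄_st) = Σ W_h² (1 − n_h/N_h) s_h²/n_h, with W_h = N_h/N and N = 5900:
  stratum 1: (1500/5900)²·(1 − 223/1500)·15.55²/223 = 0.059667
  stratum 2: (4400/5900)²·(1 − 1019/4400)·1.68²/1019 = 0.00118369
V̂(x̄_st) = 0.0608507
SE(x̄_st) = √0.0608507 = 0.246679

SE(x̄_st) ≈ 0.247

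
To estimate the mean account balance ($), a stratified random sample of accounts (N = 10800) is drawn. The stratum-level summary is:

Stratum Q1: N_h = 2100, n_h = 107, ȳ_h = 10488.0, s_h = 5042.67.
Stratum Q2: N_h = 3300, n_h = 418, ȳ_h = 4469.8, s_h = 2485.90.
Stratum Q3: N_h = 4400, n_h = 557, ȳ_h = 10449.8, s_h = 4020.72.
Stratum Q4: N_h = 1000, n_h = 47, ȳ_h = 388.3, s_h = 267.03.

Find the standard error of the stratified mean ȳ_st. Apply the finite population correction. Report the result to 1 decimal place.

V̂(ȳ_st) = Σ W_h² (1 − n_h/N_h) s_h²/n_h, with W_h = N_h/N and N = 10800:
  stratum Q1: (2100/10800)²·(1 − 107/2100)·5042.67²/107 = 8527.4
  stratum Q2: (3300/10800)²·(1 − 418/3300)·2485.90²/418 = 1205.46
  stratum Q3: (4400/10800)²·(1 − 557/4400)·4020.72²/557 = 4207.54
  stratum Q4: (1000/10800)²·(1 − 47/1000)·267.03²/47 = 12.3956
V̂(ȳ_st) = 13952.8
SE(ȳ_st) = √13952.8 = 118.122

SE(ȳ_st) ≈ 118.1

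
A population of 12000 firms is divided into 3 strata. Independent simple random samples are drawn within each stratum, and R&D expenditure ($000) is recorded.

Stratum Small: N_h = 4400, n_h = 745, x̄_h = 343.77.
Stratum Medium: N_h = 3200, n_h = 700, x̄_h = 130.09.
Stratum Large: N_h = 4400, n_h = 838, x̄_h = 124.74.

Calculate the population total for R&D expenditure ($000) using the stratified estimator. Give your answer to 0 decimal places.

τ̂_st ≈ 2477732

τ̂_st = Σ N_h x̄_h = 4400·343.77 + 3200·130.09 + 4400·124.74 = 2477732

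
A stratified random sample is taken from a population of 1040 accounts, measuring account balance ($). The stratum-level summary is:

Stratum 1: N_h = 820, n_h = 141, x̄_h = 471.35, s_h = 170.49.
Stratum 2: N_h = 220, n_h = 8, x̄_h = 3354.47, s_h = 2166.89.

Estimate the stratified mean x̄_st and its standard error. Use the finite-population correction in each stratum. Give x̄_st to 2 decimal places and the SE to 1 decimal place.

x̄_st ≈ 1081.24, SE ≈ 159.4

x̄_st = Σ W_h x̄_h = (820·471.35 + 220·3354.47)/1040 = 1081.24077
V̂(x̄_st) = Σ W_h² (1 − n_h/N_h) s_h²/n_h, with W_h = N_h/N and N = 1040:
  stratum 1: (820/1040)²·(1 − 141/820)·170.49²/141 = 106.12
  stratum 2: (220/1040)²·(1 − 8/220)·2166.89²/8 = 25309
V̂(x̄_st) = 25415.2
SE(x̄_st) = √25415.2 = 159.421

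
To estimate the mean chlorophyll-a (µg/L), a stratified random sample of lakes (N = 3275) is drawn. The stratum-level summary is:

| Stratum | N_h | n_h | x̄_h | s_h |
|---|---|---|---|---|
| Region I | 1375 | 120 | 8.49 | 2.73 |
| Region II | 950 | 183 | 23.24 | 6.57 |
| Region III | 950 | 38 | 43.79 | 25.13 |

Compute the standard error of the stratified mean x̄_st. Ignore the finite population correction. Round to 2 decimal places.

SE(x̄_st) ≈ 1.20

V̂(x̄_st) = Σ W_h² s_h²/n_h, with W_h = N_h/N and N = 3275:
  stratum Region I: (1375/3275)²·2.73²/120 = 0.0109478
  stratum Region II: (950/3275)²·6.57²/183 = 0.0198474
  stratum Region III: (950/3275)²·25.13²/38 = 1.39838
V̂(x̄_st) = 1.42918
SE(x̄_st) = √1.42918 = 1.19548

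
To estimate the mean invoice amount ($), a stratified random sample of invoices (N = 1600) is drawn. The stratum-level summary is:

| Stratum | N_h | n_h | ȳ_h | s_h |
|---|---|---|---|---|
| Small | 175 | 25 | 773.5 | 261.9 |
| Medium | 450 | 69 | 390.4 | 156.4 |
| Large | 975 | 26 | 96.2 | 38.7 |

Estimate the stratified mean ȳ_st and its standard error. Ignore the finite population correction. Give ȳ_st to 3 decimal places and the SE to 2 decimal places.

ȳ_st ≈ 253.023, SE ≈ 9.07

ȳ_st = Σ W_h ȳ_h = (175·773.5 + 450·390.4 + 975·96.2)/1600 = 253.02344
V̂(ȳ_st) = Σ W_h² s_h²/n_h, with W_h = N_h/N and N = 1600:
  stratum Small: (175/1600)²·261.9²/25 = 32.8222
  stratum Medium: (450/1600)²·156.4²/69 = 28.042
  stratum Large: (975/1600)²·38.7²/26 = 21.3903
V̂(ȳ_st) = 82.2545
SE(ȳ_st) = √82.2545 = 9.06943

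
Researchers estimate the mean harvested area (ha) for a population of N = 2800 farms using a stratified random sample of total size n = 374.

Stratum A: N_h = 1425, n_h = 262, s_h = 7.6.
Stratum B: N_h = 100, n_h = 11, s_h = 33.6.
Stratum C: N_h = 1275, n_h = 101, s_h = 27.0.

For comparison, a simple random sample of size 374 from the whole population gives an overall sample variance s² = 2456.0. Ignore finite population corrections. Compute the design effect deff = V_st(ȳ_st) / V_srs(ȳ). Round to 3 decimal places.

deff ≈ 0.257

V̂(ȳ_st) = Σ W_h² s_h²/n_h, with W_h = N_h/N and N = 2800:
  stratum A: (1425/2800)²·7.6²/262 = 0.0571005
  stratum B: (100/2800)²·33.6²/11 = 0.130909
  stratum C: (1275/2800)²·27.0²/101 = 1.49662
V_st = 1.68463
V_srs = s²/n = 2456.0/374 = 6.56684
deff = V_st / V_srs = 1.68463/6.56684 = 0.2565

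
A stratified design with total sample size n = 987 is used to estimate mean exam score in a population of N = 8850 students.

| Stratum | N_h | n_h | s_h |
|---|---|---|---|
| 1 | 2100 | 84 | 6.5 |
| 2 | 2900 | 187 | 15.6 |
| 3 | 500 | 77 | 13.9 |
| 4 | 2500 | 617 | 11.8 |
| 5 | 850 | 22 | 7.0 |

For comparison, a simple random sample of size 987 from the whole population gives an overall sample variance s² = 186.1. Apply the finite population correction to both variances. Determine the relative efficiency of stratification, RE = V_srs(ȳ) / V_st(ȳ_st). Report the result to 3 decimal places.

V̂(ȳ_st) = Σ W_h² (1 − n_h/N_h) s_h²/n_h, with W_h = N_h/N and N = 8850:
  stratum 1: (2100/8850)²·(1 − 84/2100)·6.5²/84 = 0.0271876
  stratum 2: (2900/8850)²·(1 − 187/2900)·15.6²/187 = 0.130728
  stratum 3: (500/8850)²·(1 − 77/500)·13.9²/77 = 0.00677583
  stratum 4: (2500/8850)²·(1 − 617/2500)·11.8²/617 = 0.0135638
  stratum 5: (850/8850)²·(1 − 22/850)·7.0²/22 = 0.0200141
V_st = 0.198269
V_srs = (1 − 987/8850)·186.1/987 = 0.167523
Relative efficiency = V_srs / V_st = 0.167523/0.198269 = 0.8449

RE ≈ 0.845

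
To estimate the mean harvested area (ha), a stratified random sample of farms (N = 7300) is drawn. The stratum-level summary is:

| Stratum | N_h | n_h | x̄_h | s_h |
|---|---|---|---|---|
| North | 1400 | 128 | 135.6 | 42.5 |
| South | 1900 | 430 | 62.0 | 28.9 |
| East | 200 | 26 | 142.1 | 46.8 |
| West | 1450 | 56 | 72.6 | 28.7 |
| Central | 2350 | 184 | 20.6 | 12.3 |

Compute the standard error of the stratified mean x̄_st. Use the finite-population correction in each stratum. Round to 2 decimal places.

SE(x̄_st) ≈ 1.12

V̂(x̄_st) = Σ W_h² (1 − n_h/N_h) s_h²/n_h, with W_h = N_h/N and N = 7300:
  stratum North: (1400/7300)²·(1 − 128/1400)·42.5²/128 = 0.47156
  stratum South: (1900/7300)²·(1 − 430/1900)·28.9²/430 = 0.101801
  stratum East: (200/7300)²·(1 − 26/200)·46.8²/26 = 0.0550113
  stratum West: (1450/7300)²·(1 − 56/1450)·28.7²/56 = 0.557906
  stratum Central: (2350/7300)²·(1 − 184/2350)·12.3²/184 = 0.0785368
V̂(x̄_st) = 1.26482
SE(x̄_st) = √1.26482 = 1.12464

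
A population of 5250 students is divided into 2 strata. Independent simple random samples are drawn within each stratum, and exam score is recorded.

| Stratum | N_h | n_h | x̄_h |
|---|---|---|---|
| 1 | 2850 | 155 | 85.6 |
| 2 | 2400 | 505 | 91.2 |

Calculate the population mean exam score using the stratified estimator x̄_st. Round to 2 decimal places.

x̄_st ≈ 88.16

N = Σ N_h = 5250. Stratum weights W_h = N_h/N.
x̄_st = (2850·85.6 + 2400·91.2) / 5250 = 88.1600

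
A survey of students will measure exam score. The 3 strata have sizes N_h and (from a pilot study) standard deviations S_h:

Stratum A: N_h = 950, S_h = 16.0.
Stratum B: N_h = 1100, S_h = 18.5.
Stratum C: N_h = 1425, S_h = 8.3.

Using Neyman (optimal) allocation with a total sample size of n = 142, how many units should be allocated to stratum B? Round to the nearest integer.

Neyman allocation: n_h = n · N_h S_h / Σ N_i S_i, with n = 142.
  stratum A: N_h·S_h = 950·16.0 = 15200.00
  stratum B: N_h·S_h = 1100·18.5 = 20350.00
  stratum C: N_h·S_h = 1425·8.3 = 11827.50
Σ N_h S_h = 47377.50
n for stratum B = 142·20350.00/47377.50 = 60.993 → 61

61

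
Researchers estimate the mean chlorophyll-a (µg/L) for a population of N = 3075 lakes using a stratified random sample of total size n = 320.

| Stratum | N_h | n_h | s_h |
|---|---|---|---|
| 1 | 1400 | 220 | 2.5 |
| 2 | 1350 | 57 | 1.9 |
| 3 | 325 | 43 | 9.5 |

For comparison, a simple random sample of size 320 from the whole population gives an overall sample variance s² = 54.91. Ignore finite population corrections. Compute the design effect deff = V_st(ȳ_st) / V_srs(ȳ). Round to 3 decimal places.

deff ≈ 0.242

V̂(ȳ_st) = Σ W_h² s_h²/n_h, with W_h = N_h/N and N = 3075:
  stratum 1: (1400/3075)²·2.5²/220 = 0.00588875
  stratum 2: (1350/3075)²·1.9²/57 = 0.012207
  stratum 3: (325/3075)²·9.5²/43 = 0.0234453
V_st = 0.041541
V_srs = s²/n = 54.91/320 = 0.171594
deff = V_st / V_srs = 0.041541/0.171594 = 0.2421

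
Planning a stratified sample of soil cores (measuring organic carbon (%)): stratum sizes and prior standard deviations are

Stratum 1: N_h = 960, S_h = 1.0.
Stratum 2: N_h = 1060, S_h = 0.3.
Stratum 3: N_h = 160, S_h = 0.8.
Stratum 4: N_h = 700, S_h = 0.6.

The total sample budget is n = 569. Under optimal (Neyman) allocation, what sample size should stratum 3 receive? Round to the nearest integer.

40

Neyman allocation: n_h = n · N_h S_h / Σ N_i S_i, with n = 569.
  stratum 1: N_h·S_h = 960·1.0 = 960.00
  stratum 2: N_h·S_h = 1060·0.3 = 318.00
  stratum 3: N_h·S_h = 160·0.8 = 128.00
  stratum 4: N_h·S_h = 700·0.6 = 420.00
Σ N_h S_h = 1826.00
n for stratum 3 = 569·128.00/1826.00 = 39.886 → 40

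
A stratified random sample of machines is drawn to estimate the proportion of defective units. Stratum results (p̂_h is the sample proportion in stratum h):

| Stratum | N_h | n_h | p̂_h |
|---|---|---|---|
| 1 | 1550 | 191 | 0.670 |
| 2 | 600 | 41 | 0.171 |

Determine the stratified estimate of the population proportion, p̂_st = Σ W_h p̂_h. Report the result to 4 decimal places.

p̂_st ≈ 0.5307

N = 2150; stratum weights W_h = N_h/N.
p̂_st = Σ W_h p̂_h = (1550·0.670 + 600·0.171)/2150 = 0.53074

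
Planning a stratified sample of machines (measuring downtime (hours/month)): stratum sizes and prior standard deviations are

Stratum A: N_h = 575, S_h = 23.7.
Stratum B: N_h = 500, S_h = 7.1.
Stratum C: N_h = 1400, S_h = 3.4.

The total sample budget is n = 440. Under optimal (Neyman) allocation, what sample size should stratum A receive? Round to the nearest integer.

273

Neyman allocation: n_h = n · N_h S_h / Σ N_i S_i, with n = 440.
  stratum A: N_h·S_h = 575·23.7 = 13627.50
  stratum B: N_h·S_h = 500·7.1 = 3550.00
  stratum C: N_h·S_h = 1400·3.4 = 4760.00
Σ N_h S_h = 21937.50
n for stratum A = 440·13627.50/21937.50 = 273.326 → 273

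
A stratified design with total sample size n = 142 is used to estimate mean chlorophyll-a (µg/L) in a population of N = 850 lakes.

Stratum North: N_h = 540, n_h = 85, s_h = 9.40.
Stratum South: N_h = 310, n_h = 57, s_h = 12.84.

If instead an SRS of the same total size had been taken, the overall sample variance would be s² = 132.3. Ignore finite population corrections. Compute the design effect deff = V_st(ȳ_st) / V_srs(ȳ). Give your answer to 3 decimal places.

V̂(ȳ_st) = Σ W_h² s_h²/n_h, with W_h = N_h/N and N = 850:
  stratum North: (540/850)²·9.40²/85 = 0.419553
  stratum South: (310/850)²·12.84²/57 = 0.384716
V_st = 0.804269
V_srs = s²/n = 132.3/142 = 0.93169
deff = V_st / V_srs = 0.804269/0.93169 = 0.8632

deff ≈ 0.863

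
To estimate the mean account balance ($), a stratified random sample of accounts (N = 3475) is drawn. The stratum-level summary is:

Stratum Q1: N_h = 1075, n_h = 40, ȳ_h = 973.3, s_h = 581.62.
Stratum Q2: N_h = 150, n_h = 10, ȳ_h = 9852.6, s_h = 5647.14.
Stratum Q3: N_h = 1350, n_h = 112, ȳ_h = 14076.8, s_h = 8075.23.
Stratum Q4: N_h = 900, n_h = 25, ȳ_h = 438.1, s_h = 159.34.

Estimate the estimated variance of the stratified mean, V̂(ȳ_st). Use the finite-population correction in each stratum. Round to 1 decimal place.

V̂(ȳ_st) = Σ W_h² (1 − n_h/N_h) s_h²/n_h, with W_h = N_h/N and N = 3475:
  stratum Q1: (1075/3475)²·(1 − 40/1075)·581.62²/40 = 779.216
  stratum Q2: (150/3475)²·(1 − 10/150)·5647.14²/10 = 5545.83
  stratum Q3: (1350/3475)²·(1 − 112/1350)·8075.23²/112 = 80581.7
  stratum Q4: (900/3475)²·(1 − 25/900)·159.34²/25 = 66.2294
V̂(ȳ_st) = 86973

V̂(ȳ_st) ≈ 86973.0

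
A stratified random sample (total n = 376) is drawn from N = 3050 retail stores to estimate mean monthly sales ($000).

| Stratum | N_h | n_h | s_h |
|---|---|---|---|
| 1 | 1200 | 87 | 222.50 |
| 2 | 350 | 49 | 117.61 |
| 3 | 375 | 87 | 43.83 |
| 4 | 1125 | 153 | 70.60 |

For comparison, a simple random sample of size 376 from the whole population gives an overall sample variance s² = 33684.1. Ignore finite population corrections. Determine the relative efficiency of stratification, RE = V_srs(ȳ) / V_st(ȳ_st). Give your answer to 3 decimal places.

V̂(ȳ_st) = Σ W_h² s_h²/n_h, with W_h = N_h/N and N = 3050:
  stratum 1: (1200/3050)²·222.50²/87 = 88.0853
  stratum 2: (350/3050)²·117.61²/49 = 3.71731
  stratum 3: (375/3050)²·43.83²/87 = 0.3338
  stratum 4: (1125/3050)²·70.60²/153 = 4.43224
V_st = 96.5687
V_srs = s²/n = 33684.1/376 = 89.5854
Relative efficiency = V_srs / V_st = 89.5854/96.5687 = 0.9277

RE ≈ 0.928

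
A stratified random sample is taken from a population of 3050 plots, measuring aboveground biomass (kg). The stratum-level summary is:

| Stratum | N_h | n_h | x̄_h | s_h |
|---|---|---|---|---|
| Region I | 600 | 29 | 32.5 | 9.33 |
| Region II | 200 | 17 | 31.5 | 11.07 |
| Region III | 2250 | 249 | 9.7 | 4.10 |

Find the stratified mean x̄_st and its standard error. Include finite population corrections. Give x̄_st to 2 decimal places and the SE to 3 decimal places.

x̄_st = Σ W_h x̄_h = (600·32.5 + 200·31.5 + 2250·9.7)/3050 = 15.61475
V̂(x̄_st) = Σ W_h² (1 − n_h/N_h) s_h²/n_h, with W_h = N_h/N and N = 3050:
  stratum Region I: (600/3050)²·(1 − 29/600)·9.33²/29 = 0.110549
  stratum Region II: (200/3050)²·(1 − 17/200)·11.07²/17 = 0.0283614
  stratum Region III: (2250/3050)²·(1 − 249/2250)·4.10²/249 = 0.0326737
V̂(x̄_st) = 0.171584
SE(x̄_st) = √0.171584 = 0.414227

x̄_st ≈ 15.61, SE ≈ 0.414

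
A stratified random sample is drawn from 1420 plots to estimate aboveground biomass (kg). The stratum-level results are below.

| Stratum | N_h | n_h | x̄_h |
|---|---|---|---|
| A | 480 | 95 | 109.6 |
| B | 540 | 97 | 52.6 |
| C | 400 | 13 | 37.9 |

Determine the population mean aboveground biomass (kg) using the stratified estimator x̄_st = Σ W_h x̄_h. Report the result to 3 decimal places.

x̄_st ≈ 67.727

N = Σ N_h = 1420. Stratum weights W_h = N_h/N.
x̄_st = (480·109.6 + 540·52.6 + 400·37.9) / 1420 = 67.72676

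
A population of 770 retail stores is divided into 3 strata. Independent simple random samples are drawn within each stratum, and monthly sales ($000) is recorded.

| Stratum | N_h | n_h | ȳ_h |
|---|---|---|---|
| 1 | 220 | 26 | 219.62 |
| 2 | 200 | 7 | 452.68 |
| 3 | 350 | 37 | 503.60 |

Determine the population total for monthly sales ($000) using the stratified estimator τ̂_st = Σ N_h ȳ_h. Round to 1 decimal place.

τ̂_st ≈ 315112.4

τ̂_st = Σ N_h ȳ_h = 220·219.62 + 200·452.68 + 350·503.60 = 315112.4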